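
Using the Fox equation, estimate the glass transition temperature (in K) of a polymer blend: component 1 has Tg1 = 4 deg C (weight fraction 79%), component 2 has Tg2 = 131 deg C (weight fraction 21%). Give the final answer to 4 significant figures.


1/Tg = w1/Tg1 + w2/Tg2 (in Kelvin)
Tg1 = 277.15 K, Tg2 = 404.15 K
1/Tg = 0.79/277.15 + 0.21/404.15
Tg = 296.7 K


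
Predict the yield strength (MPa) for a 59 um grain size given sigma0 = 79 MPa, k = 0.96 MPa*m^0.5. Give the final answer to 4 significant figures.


sigma_y = sigma0 + k / sqrt(d)
d = 59 um = 5.9e-05 m
sigma_y = 79 + 0.96 / sqrt(5.9e-05)
sigma_y = 204 MPa


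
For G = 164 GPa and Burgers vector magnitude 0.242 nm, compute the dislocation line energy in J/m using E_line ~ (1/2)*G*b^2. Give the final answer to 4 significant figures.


E = G*b^2/2
b = 0.242 nm = 2.42e-10 m
G = 164 GPa = 1.64e+11 Pa
E = 0.5 * 1.64e+11 * (2.42e-10)^2
E = 4.802e-09 J/m


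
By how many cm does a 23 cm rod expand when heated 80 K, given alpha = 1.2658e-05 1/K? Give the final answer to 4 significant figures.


dL = L0 * alpha * dT
dL = 23 * 1.2658e-05 * 80
dL = 0.02329 cm


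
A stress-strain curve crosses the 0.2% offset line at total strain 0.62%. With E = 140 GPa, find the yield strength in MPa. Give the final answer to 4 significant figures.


Offset strain = 0.002
Elastic strain at yield = total_strain - offset = 6.2e-03 - 0.002 = 4.2e-03
sigma_y = E * elastic_strain = 140000 * 4.2e-03
sigma_y = 588 MPa


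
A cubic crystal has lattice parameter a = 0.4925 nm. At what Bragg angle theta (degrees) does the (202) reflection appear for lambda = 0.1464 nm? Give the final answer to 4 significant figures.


d = a / sqrt(h^2+k^2+l^2)
d = 0.4925 / sqrt(8) = 0.174125 nm
lambda = 2*d*sin(theta)  =>  sin(theta) = lambda / (2*d)
sin(theta) = 0.1464 / (2 * 0.174125) = 0.420388
theta = 24.86 deg


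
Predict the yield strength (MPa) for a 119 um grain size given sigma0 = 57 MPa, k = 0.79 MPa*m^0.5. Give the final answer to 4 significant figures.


sigma_y = sigma0 + k / sqrt(d)
d = 119 um = 1.19e-04 m
sigma_y = 57 + 0.79 / sqrt(1.19e-04)
sigma_y = 129.4 MPa


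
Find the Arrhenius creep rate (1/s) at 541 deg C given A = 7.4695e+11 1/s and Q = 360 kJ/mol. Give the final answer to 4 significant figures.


rate = A * exp(-Q / (R*T))
T = 541 + 273.15 = 814.15 K
rate = 7.4695e+11 * exp(-360e3 / (8.314 * 814.15))
rate = 5.962e-12 1/s


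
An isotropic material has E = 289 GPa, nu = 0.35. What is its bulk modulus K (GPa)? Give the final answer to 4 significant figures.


K = E / (3*(1-2*nu))
K = 289 / (3*(1-2*0.35))
K = 321.1 GPa


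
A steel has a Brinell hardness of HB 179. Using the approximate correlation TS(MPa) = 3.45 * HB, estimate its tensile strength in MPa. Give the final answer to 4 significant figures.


TS (MPa) = 3.45 * HB
TS = 3.45 * 179
TS = 617.6 MPa


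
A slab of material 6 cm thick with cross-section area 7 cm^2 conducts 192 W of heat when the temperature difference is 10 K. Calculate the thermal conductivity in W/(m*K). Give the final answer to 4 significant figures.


k = Q*L / (A*dT)
L = 0.06 m, A = 7e-04 m^2
k = 192 * 0.06 / (7e-04 * 10)
k = 1646 W/(m*K)


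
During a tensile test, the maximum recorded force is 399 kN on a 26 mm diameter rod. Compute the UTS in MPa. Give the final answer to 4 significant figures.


A0 = pi*(d/2)^2 = pi*(26/2)^2 = 530.929 mm^2
UTS = F_max / A0 = 399*1000 / 530.929
UTS = 751.5 MPa


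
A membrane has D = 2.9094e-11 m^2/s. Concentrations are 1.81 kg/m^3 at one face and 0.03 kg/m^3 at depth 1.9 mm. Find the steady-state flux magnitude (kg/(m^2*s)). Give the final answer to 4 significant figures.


J = -D * (dC/dx) = D * (C1 - C2) / dx
J = 2.9094e-11 * (1.81 - 0.03) / 1.9e-03
J = 2.726e-08 kg/(m^2*s)


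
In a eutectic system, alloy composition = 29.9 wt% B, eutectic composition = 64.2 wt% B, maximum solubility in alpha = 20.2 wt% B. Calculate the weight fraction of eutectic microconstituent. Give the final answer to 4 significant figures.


f_primary = (C_e - C0) / (C_e - C_alpha_max)
f_primary = (64.2 - 29.9) / (64.2 - 20.2)
f_primary = 0.779545
f_eutectic = 1 - 0.779545 = 0.2205


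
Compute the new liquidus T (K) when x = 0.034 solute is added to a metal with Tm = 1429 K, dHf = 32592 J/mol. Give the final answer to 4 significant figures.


dT = R*Tm^2*x / dHf
dT = 8.314 * 1429^2 * 0.034 / 32592
dT = 17.711 K
T_new = 1429 - 17.711 = 1411 K


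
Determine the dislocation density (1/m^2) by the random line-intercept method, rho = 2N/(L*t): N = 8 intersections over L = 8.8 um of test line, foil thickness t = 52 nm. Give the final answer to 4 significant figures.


rho = 2N / (L * t)
L = 8.8 um = 8.8e-06 m, t = 52 nm = 5.2e-08 m
rho = 2 * 8 / (8.8e-06 * 5.2e-08)
rho = 3.497e+13 1/m^2


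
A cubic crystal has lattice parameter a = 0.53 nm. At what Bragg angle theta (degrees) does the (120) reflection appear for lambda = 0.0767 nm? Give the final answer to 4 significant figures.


d = a / sqrt(h^2+k^2+l^2)
d = 0.53 / sqrt(5) = 0.237023 nm
lambda = 2*d*sin(theta)  =>  sin(theta) = lambda / (2*d)
sin(theta) = 0.0767 / (2 * 0.237023) = 0.161799
theta = 9.311 deg


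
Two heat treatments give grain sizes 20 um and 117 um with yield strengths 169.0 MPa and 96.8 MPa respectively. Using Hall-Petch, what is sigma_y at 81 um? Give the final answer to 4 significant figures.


sigma_y = sigma0 + k / sqrt(d)
1/sqrt(d1) = 1/sqrt(2e-05) = 223.607;  1/sqrt(d2) = 92.45
k = (sigma1 - sigma2) / (1/sqrt(d1) - 1/sqrt(d2)) = (169.0 - 96.8) / (223.607 - 92.45) = 0.550486 MPa*m^0.5
sigma0 = sigma1 - k/sqrt(d1) = 169.0 - 0.550486*223.607 = 45.9075 MPa
sigma_y(d3) = 45.9075 + 0.550486 / sqrt(8.1e-05) = 107.1 MPa


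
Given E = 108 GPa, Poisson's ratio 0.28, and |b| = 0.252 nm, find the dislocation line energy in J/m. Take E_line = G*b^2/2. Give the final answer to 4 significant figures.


Step 1: G = E / (2*(1+nu))
G = 108 / (2*(1+0.28)) = 42.1875 GPa = 4.21875e+10 Pa
Step 2: E_line = G*b^2/2
b = 0.252 nm = 2.52e-10 m
E_line = 0.5 * 4.21875e+10 * (2.52e-10)^2 = 1.34e-09 J/m


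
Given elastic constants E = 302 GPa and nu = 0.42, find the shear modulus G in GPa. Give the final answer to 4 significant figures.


G = E / (2*(1+nu))
G = 302 / (2*(1+0.42))
G = 106.3 GPa


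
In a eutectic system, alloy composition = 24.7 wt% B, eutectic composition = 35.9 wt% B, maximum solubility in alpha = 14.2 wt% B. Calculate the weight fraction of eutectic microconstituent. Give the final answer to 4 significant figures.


f_primary = (C_e - C0) / (C_e - C_alpha_max)
f_primary = (35.9 - 24.7) / (35.9 - 14.2)
f_primary = 0.516129
f_eutectic = 1 - 0.516129 = 0.4839


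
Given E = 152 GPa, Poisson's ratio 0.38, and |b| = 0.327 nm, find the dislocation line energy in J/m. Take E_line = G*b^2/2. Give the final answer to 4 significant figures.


Step 1: G = E / (2*(1+nu))
G = 152 / (2*(1+0.38)) = 55.0725 GPa = 5.50725e+10 Pa
Step 2: E_line = G*b^2/2
b = 0.327 nm = 3.27e-10 m
E_line = 0.5 * 5.50725e+10 * (3.27e-10)^2 = 2.944e-09 J/m


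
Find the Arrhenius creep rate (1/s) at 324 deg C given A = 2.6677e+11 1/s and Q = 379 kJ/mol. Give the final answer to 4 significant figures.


rate = A * exp(-Q / (R*T))
T = 324 + 273.15 = 597.15 K
rate = 2.6677e+11 * exp(-379e3 / (8.314 * 597.15))
rate = 1.873e-22 1/s


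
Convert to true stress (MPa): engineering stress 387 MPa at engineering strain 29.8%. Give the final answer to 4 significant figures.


sigma_true = sigma_eng * (1 + epsilon_eng)
sigma_true = 387 * (1 + 0.298)
sigma_true = 502.3 MPa


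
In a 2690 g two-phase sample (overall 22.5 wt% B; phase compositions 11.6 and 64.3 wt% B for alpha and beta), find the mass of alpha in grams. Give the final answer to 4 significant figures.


f_alpha = (C_beta - C0) / (C_beta - C_alpha)
f_alpha = (64.3 - 22.5) / (64.3 - 11.6) = 0.793169
m_alpha = f_alpha * m_total = 0.793169 * 2690 = 2134 g


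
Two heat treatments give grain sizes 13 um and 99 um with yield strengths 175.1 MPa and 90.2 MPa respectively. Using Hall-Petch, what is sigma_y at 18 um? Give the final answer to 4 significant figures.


sigma_y = sigma0 + k / sqrt(d)
1/sqrt(d1) = 1/sqrt(1.3e-05) = 277.35;  1/sqrt(d2) = 100.504
k = (sigma1 - sigma2) / (1/sqrt(d1) - 1/sqrt(d2)) = (175.1 - 90.2) / (277.35 - 100.504) = 0.480078 MPa*m^0.5
sigma0 = sigma1 - k/sqrt(d1) = 175.1 - 0.480078*277.35 = 41.9504 MPa
sigma_y(d3) = 41.9504 + 0.480078 / sqrt(1.8e-05) = 155.1 MPa


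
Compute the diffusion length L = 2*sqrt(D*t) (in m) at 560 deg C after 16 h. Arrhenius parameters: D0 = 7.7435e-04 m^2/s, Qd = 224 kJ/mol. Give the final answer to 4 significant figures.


Step 1: D = D0 * exp(-Qd/(R*T))
T = 833.15 K
D = 7.7435e-04 * exp(-224e3 / (8.314 * 833.15)) = 6.99309e-18 m^2/s
Step 2: L = 2*sqrt(D*t)
t = 16 h = 57600 s
L = 2*sqrt(6.99309e-18 * 57600) = 1.269e-06 m


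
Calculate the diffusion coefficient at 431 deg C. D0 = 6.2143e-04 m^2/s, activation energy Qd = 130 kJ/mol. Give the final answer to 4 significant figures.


D = D0 * exp(-Qd / (R*T))
T = 704.15 K
D = 6.2143e-04 * exp(-130e3 / (8.314 * 704.15))
D = 1.411e-13 m^2/s


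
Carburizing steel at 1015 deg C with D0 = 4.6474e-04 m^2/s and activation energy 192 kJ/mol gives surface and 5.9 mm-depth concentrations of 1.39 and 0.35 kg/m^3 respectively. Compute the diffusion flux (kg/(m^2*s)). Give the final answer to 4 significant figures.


Step 1: D = D0 * exp(-Qd/(R*T))
T = 1015 + 273.15 = 1288.15 K
D = 4.6474e-04 * exp(-192e3 / (8.314 * 1288.15)) = 7.60861e-12 m^2/s
Step 2: J = D * (C1 - C2) / dx
J = 7.60861e-12 * (1.39 - 0.35) / 5.9e-03
J = 1.341e-09 kg/(m^2*s)


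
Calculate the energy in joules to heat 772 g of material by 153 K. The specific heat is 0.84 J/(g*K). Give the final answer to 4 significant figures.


Q = m * cp * dT
Q = 772 * 0.84 * 153
Q = 99220 J


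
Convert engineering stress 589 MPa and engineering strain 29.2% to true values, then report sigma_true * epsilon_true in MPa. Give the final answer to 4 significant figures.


sigma_true = sigma_eng * (1 + epsilon_eng)
sigma_true = 589 * (1 + 0.292) = 760.988 MPa
epsilon_true = ln(1 + epsilon_eng)
epsilon_true = ln(1 + 0.292) = 0.256191
sigma_true * epsilon_true = 760.988 * 0.256191 = 195 MPa


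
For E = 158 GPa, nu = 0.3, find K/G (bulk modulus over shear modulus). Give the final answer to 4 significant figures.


G = E / (2*(1+nu))
G = 158 / (2*(1+0.3)) = 60.7692 GPa
K = E / (3*(1-2*nu))
K = 158 / (3*(1-2*0.3)) = 131.667 GPa
K/G = 131.667 / 60.7692 = 2.167


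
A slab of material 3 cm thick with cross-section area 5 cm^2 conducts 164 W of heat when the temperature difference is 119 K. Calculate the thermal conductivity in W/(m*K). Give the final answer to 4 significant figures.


k = Q*L / (A*dT)
L = 0.03 m, A = 5e-04 m^2
k = 164 * 0.03 / (5e-04 * 119)
k = 82.69 W/(m*K)


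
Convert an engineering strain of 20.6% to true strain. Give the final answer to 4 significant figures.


epsilon_true = ln(1 + epsilon_eng)
epsilon_true = ln(1 + 0.206)
epsilon_true = 0.1873


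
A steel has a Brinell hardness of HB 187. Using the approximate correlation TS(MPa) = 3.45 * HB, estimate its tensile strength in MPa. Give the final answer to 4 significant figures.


TS (MPa) = 3.45 * HB
TS = 3.45 * 187
TS = 645.2 MPa


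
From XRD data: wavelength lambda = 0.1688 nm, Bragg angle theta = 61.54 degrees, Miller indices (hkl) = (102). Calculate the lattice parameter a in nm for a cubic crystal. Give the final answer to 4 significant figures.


d = lambda / (2*sin(theta))
d = 0.1688 / (2*sin(61.54 deg))
d = 0.0960018 nm
a = d * sqrt(h^2+k^2+l^2) = 0.0960018 * sqrt(5)
a = 0.2147 nm


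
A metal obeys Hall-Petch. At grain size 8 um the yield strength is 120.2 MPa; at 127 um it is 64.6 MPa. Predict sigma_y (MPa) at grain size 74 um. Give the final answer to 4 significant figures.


sigma_y = sigma0 + k / sqrt(d)
1/sqrt(d1) = 1/sqrt(8e-06) = 353.553;  1/sqrt(d2) = 88.7357
k = (sigma1 - sigma2) / (1/sqrt(d1) - 1/sqrt(d2)) = (120.2 - 64.6) / (353.553 - 88.7357) = 0.209956 MPa*m^0.5
sigma0 = sigma1 - k/sqrt(d1) = 120.2 - 0.209956*353.553 = 45.9694 MPa
sigma_y(d3) = 45.9694 + 0.209956 / sqrt(7.4e-05) = 70.38 MPa


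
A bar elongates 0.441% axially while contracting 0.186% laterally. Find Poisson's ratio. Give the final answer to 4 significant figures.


nu = -epsilon_lat / epsilon_axial
Lateral strain is contraction (negative), so using magnitudes:
nu = 0.186 / 0.441
nu = 0.4218


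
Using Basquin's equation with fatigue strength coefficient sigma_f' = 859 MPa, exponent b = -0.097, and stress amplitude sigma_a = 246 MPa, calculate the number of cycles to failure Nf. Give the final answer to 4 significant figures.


sigma_a = sigma_f' * (2*Nf)^b
2*Nf = (sigma_a / sigma_f')^(1/b)
2*Nf = (246 / 859)^(1/-0.097)
2*Nf = 396768
Nf = 198400 cycles


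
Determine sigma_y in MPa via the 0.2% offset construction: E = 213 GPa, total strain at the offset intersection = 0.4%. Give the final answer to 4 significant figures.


Offset strain = 0.002
Elastic strain at yield = total_strain - offset = 4e-03 - 0.002 = 2e-03
sigma_y = E * elastic_strain = 213000 * 2e-03
sigma_y = 426 MPa


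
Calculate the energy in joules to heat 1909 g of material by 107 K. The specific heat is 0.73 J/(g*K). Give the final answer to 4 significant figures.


Q = m * cp * dT
Q = 1909 * 0.73 * 107
Q = 149100 J


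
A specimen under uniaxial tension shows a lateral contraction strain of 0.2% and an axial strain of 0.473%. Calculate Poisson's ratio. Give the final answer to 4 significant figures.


nu = -epsilon_lat / epsilon_axial
Lateral strain is contraction (negative), so using magnitudes:
nu = 0.2 / 0.473
nu = 0.4228


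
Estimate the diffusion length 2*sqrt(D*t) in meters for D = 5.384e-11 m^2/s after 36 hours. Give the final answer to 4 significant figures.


t = 36 hr = 129600 s
Diffusion length = 2*sqrt(D*t)
= 2*sqrt(5.384e-11 * 129600)
= 5.283e-03 m


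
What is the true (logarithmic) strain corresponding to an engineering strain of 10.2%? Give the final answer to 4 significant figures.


epsilon_true = ln(1 + epsilon_eng)
epsilon_true = ln(1 + 0.102)
epsilon_true = 0.09713


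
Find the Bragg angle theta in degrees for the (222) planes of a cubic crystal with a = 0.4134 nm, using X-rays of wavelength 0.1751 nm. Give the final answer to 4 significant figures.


d = a / sqrt(h^2+k^2+l^2)
d = 0.4134 / sqrt(12) = 0.119338 nm
lambda = 2*d*sin(theta)  =>  sin(theta) = lambda / (2*d)
sin(theta) = 0.1751 / (2 * 0.119338) = 0.733629
theta = 47.19 deg


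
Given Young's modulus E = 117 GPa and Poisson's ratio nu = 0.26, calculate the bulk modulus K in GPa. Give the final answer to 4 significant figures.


K = E / (3*(1-2*nu))
K = 117 / (3*(1-2*0.26))
K = 81.25 GPa


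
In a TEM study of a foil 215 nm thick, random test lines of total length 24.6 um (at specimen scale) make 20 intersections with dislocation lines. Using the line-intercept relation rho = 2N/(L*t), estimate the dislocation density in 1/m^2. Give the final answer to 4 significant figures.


rho = 2N / (L * t)
L = 24.6 um = 2.46e-05 m, t = 215 nm = 2.15e-07 m
rho = 2 * 20 / (2.46e-05 * 2.15e-07)
rho = 7.563e+12 1/m^2


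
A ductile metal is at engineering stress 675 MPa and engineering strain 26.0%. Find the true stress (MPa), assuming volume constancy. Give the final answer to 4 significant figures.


sigma_true = sigma_eng * (1 + epsilon_eng)
sigma_true = 675 * (1 + 0.26)
sigma_true = 850.5 MPa


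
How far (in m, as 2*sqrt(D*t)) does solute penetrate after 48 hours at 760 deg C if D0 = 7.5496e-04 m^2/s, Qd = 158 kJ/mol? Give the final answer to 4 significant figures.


Step 1: D = D0 * exp(-Qd/(R*T))
T = 1033.15 K
D = 7.5496e-04 * exp(-158e3 / (8.314 * 1033.15)) = 7.75128e-12 m^2/s
Step 2: L = 2*sqrt(D*t)
t = 48 h = 172800 s
L = 2*sqrt(7.75128e-12 * 172800) = 2.315e-03 m


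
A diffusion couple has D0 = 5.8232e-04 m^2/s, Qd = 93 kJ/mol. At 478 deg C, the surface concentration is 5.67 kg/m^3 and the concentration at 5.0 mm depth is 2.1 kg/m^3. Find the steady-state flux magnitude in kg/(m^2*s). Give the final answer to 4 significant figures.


Step 1: D = D0 * exp(-Qd/(R*T))
T = 478 + 273.15 = 751.15 K
D = 5.8232e-04 * exp(-93e3 / (8.314 * 751.15)) = 1.98495e-10 m^2/s
Step 2: J = D * (C1 - C2) / dx
J = 1.98495e-10 * (5.67 - 2.1) / 5e-03
J = 1.417e-07 kg/(m^2*s)


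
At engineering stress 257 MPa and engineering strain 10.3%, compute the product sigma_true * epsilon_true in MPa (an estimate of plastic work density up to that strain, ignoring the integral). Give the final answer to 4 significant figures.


sigma_true = sigma_eng * (1 + epsilon_eng)
sigma_true = 257 * (1 + 0.103) = 283.471 MPa
epsilon_true = ln(1 + epsilon_eng)
epsilon_true = ln(1 + 0.103) = 0.0980337
sigma_true * epsilon_true = 283.471 * 0.0980337 = 27.79 MPa


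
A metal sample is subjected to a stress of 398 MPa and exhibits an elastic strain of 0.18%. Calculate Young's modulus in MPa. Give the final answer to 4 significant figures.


E = sigma / epsilon
epsilon = 0.18% = 1.8e-03
E = 398 / 1.8e-03
E = 221100 MPa


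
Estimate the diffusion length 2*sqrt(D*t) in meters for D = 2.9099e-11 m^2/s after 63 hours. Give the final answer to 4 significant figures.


t = 63 hr = 226800 s
Diffusion length = 2*sqrt(D*t)
= 2*sqrt(2.9099e-11 * 226800)
= 5.138e-03 m


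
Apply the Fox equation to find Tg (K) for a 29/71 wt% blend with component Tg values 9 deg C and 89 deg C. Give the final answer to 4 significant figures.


1/Tg = w1/Tg1 + w2/Tg2 (in Kelvin)
Tg1 = 282.15 K, Tg2 = 362.15 K
1/Tg = 0.29/282.15 + 0.71/362.15
Tg = 334.6 K


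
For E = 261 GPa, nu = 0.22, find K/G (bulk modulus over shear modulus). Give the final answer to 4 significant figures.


G = E / (2*(1+nu))
G = 261 / (2*(1+0.22)) = 106.967 GPa
K = E / (3*(1-2*nu))
K = 261 / (3*(1-2*0.22)) = 155.357 GPa
K/G = 155.357 / 106.967 = 1.452


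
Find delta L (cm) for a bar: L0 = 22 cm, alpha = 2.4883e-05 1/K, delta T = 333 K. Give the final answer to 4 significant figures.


dL = L0 * alpha * dT
dL = 22 * 2.4883e-05 * 333
dL = 0.1823 cm


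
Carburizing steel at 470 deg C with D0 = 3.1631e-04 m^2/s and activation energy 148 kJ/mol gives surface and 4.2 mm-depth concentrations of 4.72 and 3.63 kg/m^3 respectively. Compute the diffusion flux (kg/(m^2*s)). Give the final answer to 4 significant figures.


Step 1: D = D0 * exp(-Qd/(R*T))
T = 470 + 273.15 = 743.15 K
D = 3.1631e-04 * exp(-148e3 / (8.314 * 743.15)) = 1.25052e-14 m^2/s
Step 2: J = D * (C1 - C2) / dx
J = 1.25052e-14 * (4.72 - 3.63) / 4.2e-03
J = 3.245e-12 kg/(m^2*s)


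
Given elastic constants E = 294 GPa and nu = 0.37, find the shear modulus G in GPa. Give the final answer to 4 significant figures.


G = E / (2*(1+nu))
G = 294 / (2*(1+0.37))
G = 107.3 GPa


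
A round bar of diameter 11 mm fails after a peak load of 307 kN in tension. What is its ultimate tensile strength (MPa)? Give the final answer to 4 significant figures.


A0 = pi*(d/2)^2 = pi*(11/2)^2 = 95.0332 mm^2
UTS = F_max / A0 = 307*1000 / 95.0332
UTS = 3230 MPa


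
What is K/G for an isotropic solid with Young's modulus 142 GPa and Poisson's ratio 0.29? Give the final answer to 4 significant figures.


G = E / (2*(1+nu))
G = 142 / (2*(1+0.29)) = 55.0388 GPa
K = E / (3*(1-2*nu))
K = 142 / (3*(1-2*0.29)) = 112.698 GPa
K/G = 112.698 / 55.0388 = 2.048


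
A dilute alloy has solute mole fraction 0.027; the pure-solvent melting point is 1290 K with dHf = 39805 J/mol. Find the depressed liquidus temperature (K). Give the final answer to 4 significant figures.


dT = R*Tm^2*x / dHf
dT = 8.314 * 1290^2 * 0.027 / 39805
dT = 9.3846 K
T_new = 1290 - 9.3846 = 1281 K


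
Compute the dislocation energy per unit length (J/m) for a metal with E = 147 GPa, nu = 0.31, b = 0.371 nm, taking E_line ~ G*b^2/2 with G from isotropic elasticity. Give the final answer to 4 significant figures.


Step 1: G = E / (2*(1+nu))
G = 147 / (2*(1+0.31)) = 56.1069 GPa = 5.61069e+10 Pa
Step 2: E_line = G*b^2/2
b = 0.371 nm = 3.71e-10 m
E_line = 0.5 * 5.61069e+10 * (3.71e-10)^2 = 3.861e-09 J/m


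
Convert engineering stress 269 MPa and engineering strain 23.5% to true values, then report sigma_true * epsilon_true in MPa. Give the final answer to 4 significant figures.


sigma_true = sigma_eng * (1 + epsilon_eng)
sigma_true = 269 * (1 + 0.235) = 332.215 MPa
epsilon_true = ln(1 + epsilon_eng)
epsilon_true = ln(1 + 0.235) = 0.211071
sigma_true * epsilon_true = 332.215 * 0.211071 = 70.12 MPa


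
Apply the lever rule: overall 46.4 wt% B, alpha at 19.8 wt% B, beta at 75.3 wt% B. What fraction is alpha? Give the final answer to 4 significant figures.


f_alpha = (C_beta - C0) / (C_beta - C_alpha)
f_alpha = (75.3 - 46.4) / (75.3 - 19.8)
f_alpha = 0.5207


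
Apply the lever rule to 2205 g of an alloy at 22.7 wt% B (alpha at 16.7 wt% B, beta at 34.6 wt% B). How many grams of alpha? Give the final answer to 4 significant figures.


f_alpha = (C_beta - C0) / (C_beta - C_alpha)
f_alpha = (34.6 - 22.7) / (34.6 - 16.7) = 0.664804
m_alpha = f_alpha * m_total = 0.664804 * 2205 = 1466 g


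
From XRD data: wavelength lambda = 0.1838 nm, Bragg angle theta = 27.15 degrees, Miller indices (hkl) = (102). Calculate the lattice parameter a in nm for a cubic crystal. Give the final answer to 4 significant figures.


d = lambda / (2*sin(theta))
d = 0.1838 / (2*sin(27.15 deg))
d = 0.201393 nm
a = d * sqrt(h^2+k^2+l^2) = 0.201393 * sqrt(5)
a = 0.4503 nm


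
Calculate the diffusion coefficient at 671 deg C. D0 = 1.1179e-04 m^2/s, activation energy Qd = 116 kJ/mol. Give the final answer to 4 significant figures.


D = D0 * exp(-Qd / (R*T))
T = 944.15 K
D = 1.1179e-04 * exp(-116e3 / (8.314 * 944.15))
D = 4.271e-11 m^2/s


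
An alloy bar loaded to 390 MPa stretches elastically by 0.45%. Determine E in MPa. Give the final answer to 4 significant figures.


E = sigma / epsilon
epsilon = 0.45% = 4.5e-03
E = 390 / 4.5e-03
E = 86670 MPa


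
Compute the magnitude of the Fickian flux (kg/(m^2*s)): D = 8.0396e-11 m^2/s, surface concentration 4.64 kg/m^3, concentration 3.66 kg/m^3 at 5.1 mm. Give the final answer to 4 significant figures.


J = -D * (dC/dx) = D * (C1 - C2) / dx
J = 8.0396e-11 * (4.64 - 3.66) / 5.1e-03
J = 1.545e-08 kg/(m^2*s)


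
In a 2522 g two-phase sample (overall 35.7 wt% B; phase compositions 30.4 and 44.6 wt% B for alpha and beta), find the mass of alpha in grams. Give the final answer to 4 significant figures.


f_alpha = (C_beta - C0) / (C_beta - C_alpha)
f_alpha = (44.6 - 35.7) / (44.6 - 30.4) = 0.626761
m_alpha = f_alpha * m_total = 0.626761 * 2522 = 1581 g


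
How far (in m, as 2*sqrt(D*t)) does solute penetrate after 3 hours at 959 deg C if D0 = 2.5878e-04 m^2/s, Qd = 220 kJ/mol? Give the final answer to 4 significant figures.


Step 1: D = D0 * exp(-Qd/(R*T))
T = 1232.15 K
D = 2.5878e-04 * exp(-220e3 / (8.314 * 1232.15)) = 1.21931e-13 m^2/s
Step 2: L = 2*sqrt(D*t)
t = 3 h = 10800 s
L = 2*sqrt(1.21931e-13 * 10800) = 7.258e-05 m


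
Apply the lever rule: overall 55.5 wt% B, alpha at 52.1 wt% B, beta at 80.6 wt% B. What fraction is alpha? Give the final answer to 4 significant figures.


f_alpha = (C_beta - C0) / (C_beta - C_alpha)
f_alpha = (80.6 - 55.5) / (80.6 - 52.1)
f_alpha = 0.8807


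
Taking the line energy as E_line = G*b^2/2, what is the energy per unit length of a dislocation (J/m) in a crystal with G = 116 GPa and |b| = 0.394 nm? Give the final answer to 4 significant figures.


E = G*b^2/2
b = 0.394 nm = 3.94e-10 m
G = 116 GPa = 1.16e+11 Pa
E = 0.5 * 1.16e+11 * (3.94e-10)^2
E = 9.004e-09 J/m


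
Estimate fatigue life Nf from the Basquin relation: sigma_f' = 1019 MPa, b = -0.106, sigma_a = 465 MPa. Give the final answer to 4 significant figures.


sigma_a = sigma_f' * (2*Nf)^b
2*Nf = (sigma_a / sigma_f')^(1/b)
2*Nf = (465 / 1019)^(1/-0.106)
2*Nf = 1638.14
Nf = 819.1 cycles


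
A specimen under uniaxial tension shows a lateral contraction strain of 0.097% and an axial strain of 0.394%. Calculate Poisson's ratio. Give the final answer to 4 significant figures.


nu = -epsilon_lat / epsilon_axial
Lateral strain is contraction (negative), so using magnitudes:
nu = 0.097 / 0.394
nu = 0.2462


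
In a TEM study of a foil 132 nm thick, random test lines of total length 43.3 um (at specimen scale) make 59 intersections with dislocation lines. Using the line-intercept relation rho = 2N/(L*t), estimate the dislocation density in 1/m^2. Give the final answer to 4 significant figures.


rho = 2N / (L * t)
L = 43.3 um = 4.33e-05 m, t = 132 nm = 1.32e-07 m
rho = 2 * 59 / (4.33e-05 * 1.32e-07)
rho = 2.065e+13 1/m^2


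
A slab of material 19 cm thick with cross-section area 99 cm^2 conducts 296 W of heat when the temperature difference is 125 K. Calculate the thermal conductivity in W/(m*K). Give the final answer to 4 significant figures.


k = Q*L / (A*dT)
L = 0.19 m, A = 9.9e-03 m^2
k = 296 * 0.19 / (9.9e-03 * 125)
k = 45.45 W/(m*K)


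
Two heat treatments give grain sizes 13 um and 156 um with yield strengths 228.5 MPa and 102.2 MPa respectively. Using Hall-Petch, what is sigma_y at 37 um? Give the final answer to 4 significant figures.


sigma_y = sigma0 + k / sqrt(d)
1/sqrt(d1) = 1/sqrt(1.3e-05) = 277.35;  1/sqrt(d2) = 80.0641
k = (sigma1 - sigma2) / (1/sqrt(d1) - 1/sqrt(d2)) = (228.5 - 102.2) / (277.35 - 80.0641) = 0.640187 MPa*m^0.5
sigma0 = sigma1 - k/sqrt(d1) = 228.5 - 0.640187*277.35 = 50.944 MPa
sigma_y(d3) = 50.944 + 0.640187 / sqrt(3.7e-05) = 156.2 MPa


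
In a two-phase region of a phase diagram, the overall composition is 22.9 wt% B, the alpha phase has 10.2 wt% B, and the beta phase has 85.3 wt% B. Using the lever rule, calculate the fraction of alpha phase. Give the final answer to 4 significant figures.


f_alpha = (C_beta - C0) / (C_beta - C_alpha)
f_alpha = (85.3 - 22.9) / (85.3 - 10.2)
f_alpha = 0.8309


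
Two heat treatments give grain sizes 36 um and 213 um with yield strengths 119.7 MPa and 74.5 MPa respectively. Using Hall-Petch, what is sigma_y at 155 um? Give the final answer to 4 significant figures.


sigma_y = sigma0 + k / sqrt(d)
1/sqrt(d1) = 1/sqrt(3.6e-05) = 166.667;  1/sqrt(d2) = 68.5189
k = (sigma1 - sigma2) / (1/sqrt(d1) - 1/sqrt(d2)) = (119.7 - 74.5) / (166.667 - 68.5189) = 0.46053 MPa*m^0.5
sigma0 = sigma1 - k/sqrt(d1) = 119.7 - 0.46053*166.667 = 42.945 MPa
sigma_y(d3) = 42.945 + 0.46053 / sqrt(1.55e-04) = 79.94 MPa


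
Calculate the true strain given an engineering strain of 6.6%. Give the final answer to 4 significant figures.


epsilon_true = ln(1 + epsilon_eng)
epsilon_true = ln(1 + 0.066)
epsilon_true = 0.06391


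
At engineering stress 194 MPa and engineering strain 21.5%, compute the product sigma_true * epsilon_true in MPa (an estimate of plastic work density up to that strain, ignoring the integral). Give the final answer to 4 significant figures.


sigma_true = sigma_eng * (1 + epsilon_eng)
sigma_true = 194 * (1 + 0.215) = 235.71 MPa
epsilon_true = ln(1 + epsilon_eng)
epsilon_true = ln(1 + 0.215) = 0.194744
sigma_true * epsilon_true = 235.71 * 0.194744 = 45.9 MPa


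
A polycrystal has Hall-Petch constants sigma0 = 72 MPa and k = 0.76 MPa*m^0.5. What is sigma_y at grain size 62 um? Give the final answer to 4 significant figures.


sigma_y = sigma0 + k / sqrt(d)
d = 62 um = 6.2e-05 m
sigma_y = 72 + 0.76 / sqrt(6.2e-05)
sigma_y = 168.5 MPa


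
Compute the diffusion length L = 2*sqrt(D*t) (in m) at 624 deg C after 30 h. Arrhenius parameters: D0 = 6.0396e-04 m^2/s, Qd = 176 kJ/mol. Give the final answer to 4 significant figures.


Step 1: D = D0 * exp(-Qd/(R*T))
T = 897.15 K
D = 6.0396e-04 * exp(-176e3 / (8.314 * 897.15)) = 3.41519e-14 m^2/s
Step 2: L = 2*sqrt(D*t)
t = 30 h = 108000 s
L = 2*sqrt(3.41519e-14 * 108000) = 1.215e-04 m


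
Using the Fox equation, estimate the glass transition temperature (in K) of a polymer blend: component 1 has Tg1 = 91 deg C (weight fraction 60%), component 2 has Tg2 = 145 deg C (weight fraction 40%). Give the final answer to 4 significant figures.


1/Tg = w1/Tg1 + w2/Tg2 (in Kelvin)
Tg1 = 364.15 K, Tg2 = 418.15 K
1/Tg = 0.6/364.15 + 0.4/418.15
Tg = 384 K


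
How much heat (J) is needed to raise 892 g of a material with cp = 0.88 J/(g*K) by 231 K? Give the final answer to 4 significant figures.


Q = m * cp * dT
Q = 892 * 0.88 * 231
Q = 181300 J


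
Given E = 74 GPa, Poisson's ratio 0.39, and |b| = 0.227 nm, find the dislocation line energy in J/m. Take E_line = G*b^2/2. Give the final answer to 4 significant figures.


Step 1: G = E / (2*(1+nu))
G = 74 / (2*(1+0.39)) = 26.6187 GPa = 2.66187e+10 Pa
Step 2: E_line = G*b^2/2
b = 0.227 nm = 2.27e-10 m
E_line = 0.5 * 2.66187e+10 * (2.27e-10)^2 = 6.858e-10 J/m


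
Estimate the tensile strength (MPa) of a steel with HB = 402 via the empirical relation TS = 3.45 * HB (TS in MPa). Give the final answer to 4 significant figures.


TS (MPa) = 3.45 * HB
TS = 3.45 * 402
TS = 1387 MPa


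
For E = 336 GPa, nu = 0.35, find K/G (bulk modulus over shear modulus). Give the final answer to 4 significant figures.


G = E / (2*(1+nu))
G = 336 / (2*(1+0.35)) = 124.444 GPa
K = E / (3*(1-2*nu))
K = 336 / (3*(1-2*0.35)) = 373.333 GPa
K/G = 373.333 / 124.444 = 3


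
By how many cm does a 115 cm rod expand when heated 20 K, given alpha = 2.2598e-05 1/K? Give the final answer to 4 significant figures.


dL = L0 * alpha * dT
dL = 115 * 2.2598e-05 * 20
dL = 0.05198 cm


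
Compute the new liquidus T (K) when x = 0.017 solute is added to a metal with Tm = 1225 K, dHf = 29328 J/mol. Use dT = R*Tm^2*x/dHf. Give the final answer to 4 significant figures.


dT = R*Tm^2*x / dHf
dT = 8.314 * 1225^2 * 0.017 / 29328
dT = 7.23184 K
T_new = 1225 - 7.23184 = 1218 K


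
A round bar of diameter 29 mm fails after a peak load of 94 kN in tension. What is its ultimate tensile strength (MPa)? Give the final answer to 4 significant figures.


A0 = pi*(d/2)^2 = pi*(29/2)^2 = 660.52 mm^2
UTS = F_max / A0 = 94*1000 / 660.52
UTS = 142.3 MPa


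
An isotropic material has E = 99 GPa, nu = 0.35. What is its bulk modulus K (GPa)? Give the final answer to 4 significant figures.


K = E / (3*(1-2*nu))
K = 99 / (3*(1-2*0.35))
K = 110 GPa


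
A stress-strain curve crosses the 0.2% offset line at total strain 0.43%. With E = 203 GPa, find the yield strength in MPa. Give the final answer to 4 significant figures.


Offset strain = 0.002
Elastic strain at yield = total_strain - offset = 4.3e-03 - 0.002 = 2.3e-03
sigma_y = E * elastic_strain = 203000 * 2.3e-03
sigma_y = 466.9 MPa


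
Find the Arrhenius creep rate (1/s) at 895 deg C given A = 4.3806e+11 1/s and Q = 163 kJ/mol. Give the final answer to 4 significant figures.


rate = A * exp(-Q / (R*T))
T = 895 + 273.15 = 1168.15 K
rate = 4.3806e+11 * exp(-163e3 / (8.314 * 1168.15))
rate = 22520 1/s


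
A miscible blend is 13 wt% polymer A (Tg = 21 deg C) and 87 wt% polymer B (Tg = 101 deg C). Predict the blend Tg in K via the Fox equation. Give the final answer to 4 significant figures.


1/Tg = w1/Tg1 + w2/Tg2 (in Kelvin)
Tg1 = 294.15 K, Tg2 = 374.15 K
1/Tg = 0.13/294.15 + 0.87/374.15
Tg = 361.4 K


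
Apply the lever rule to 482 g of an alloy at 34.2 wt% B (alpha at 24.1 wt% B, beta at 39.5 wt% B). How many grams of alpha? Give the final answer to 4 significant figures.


f_alpha = (C_beta - C0) / (C_beta - C_alpha)
f_alpha = (39.5 - 34.2) / (39.5 - 24.1) = 0.344156
m_alpha = f_alpha * m_total = 0.344156 * 482 = 165.9 g


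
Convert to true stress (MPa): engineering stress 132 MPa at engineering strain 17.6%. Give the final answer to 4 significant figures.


sigma_true = sigma_eng * (1 + epsilon_eng)
sigma_true = 132 * (1 + 0.176)
sigma_true = 155.2 MPa


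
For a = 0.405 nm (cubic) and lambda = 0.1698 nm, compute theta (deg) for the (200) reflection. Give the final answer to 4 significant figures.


d = a / sqrt(h^2+k^2+l^2)
d = 0.405 / sqrt(4) = 0.2025 nm
lambda = 2*d*sin(theta)  =>  sin(theta) = lambda / (2*d)
sin(theta) = 0.1698 / (2 * 0.2025) = 0.419259
theta = 24.79 deg


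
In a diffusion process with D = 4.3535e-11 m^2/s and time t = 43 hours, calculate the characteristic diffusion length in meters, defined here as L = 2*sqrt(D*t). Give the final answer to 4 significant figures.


t = 43 hr = 154800 s
Diffusion length = 2*sqrt(D*t)
= 2*sqrt(4.3535e-11 * 154800)
= 5.192e-03 m


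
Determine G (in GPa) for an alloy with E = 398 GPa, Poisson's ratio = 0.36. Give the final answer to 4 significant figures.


G = E / (2*(1+nu))
G = 398 / (2*(1+0.36))
G = 146.3 GPa


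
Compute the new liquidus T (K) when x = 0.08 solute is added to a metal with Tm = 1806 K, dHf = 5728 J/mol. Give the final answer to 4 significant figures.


dT = R*Tm^2*x / dHf
dT = 8.314 * 1806^2 * 0.08 / 5728
dT = 378.732 K
T_new = 1806 - 378.732 = 1427 K


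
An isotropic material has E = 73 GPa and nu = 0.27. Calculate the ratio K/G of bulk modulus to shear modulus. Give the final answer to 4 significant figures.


G = E / (2*(1+nu))
G = 73 / (2*(1+0.27)) = 28.7402 GPa
K = E / (3*(1-2*nu))
K = 73 / (3*(1-2*0.27)) = 52.8986 GPa
K/G = 52.8986 / 28.7402 = 1.841


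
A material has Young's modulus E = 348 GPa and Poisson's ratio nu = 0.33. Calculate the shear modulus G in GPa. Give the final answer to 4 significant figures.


G = E / (2*(1+nu))
G = 348 / (2*(1+0.33))
G = 130.8 GPa


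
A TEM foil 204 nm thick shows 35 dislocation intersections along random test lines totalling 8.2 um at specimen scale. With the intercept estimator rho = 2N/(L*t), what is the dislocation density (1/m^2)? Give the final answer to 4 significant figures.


rho = 2N / (L * t)
L = 8.2 um = 8.2e-06 m, t = 204 nm = 2.04e-07 m
rho = 2 * 35 / (8.2e-06 * 2.04e-07)
rho = 4.185e+13 1/m^2


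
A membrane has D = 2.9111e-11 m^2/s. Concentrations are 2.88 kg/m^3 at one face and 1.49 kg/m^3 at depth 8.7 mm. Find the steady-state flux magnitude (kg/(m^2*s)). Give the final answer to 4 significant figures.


J = -D * (dC/dx) = D * (C1 - C2) / dx
J = 2.9111e-11 * (2.88 - 1.49) / 8.7e-03
J = 4.651e-09 kg/(m^2*s)


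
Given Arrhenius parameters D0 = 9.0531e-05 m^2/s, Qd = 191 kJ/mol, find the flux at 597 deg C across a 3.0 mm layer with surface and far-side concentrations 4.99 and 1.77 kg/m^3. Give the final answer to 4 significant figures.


Step 1: D = D0 * exp(-Qd/(R*T))
T = 597 + 273.15 = 870.15 K
D = 9.0531e-05 * exp(-191e3 / (8.314 * 870.15)) = 3.09567e-16 m^2/s
Step 2: J = D * (C1 - C2) / dx
J = 3.09567e-16 * (4.99 - 1.77) / 3e-03
J = 3.323e-13 kg/(m^2*s)


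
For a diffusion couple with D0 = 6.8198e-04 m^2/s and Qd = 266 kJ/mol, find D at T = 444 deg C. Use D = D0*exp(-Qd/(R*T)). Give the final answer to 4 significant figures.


D = D0 * exp(-Qd / (R*T))
T = 717.15 K
D = 6.8198e-04 * exp(-266e3 / (8.314 * 717.15))
D = 2.875e-23 m^2/s


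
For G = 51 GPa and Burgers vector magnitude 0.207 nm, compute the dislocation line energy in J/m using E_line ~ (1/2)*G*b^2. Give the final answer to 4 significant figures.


E = G*b^2/2
b = 0.207 nm = 2.07e-10 m
G = 51 GPa = 5.1e+10 Pa
E = 0.5 * 5.1e+10 * (2.07e-10)^2
E = 1.093e-09 J/m


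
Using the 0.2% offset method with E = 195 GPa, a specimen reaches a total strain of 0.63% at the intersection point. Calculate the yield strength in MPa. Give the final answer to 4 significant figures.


Offset strain = 0.002
Elastic strain at yield = total_strain - offset = 6.3e-03 - 0.002 = 4.3e-03
sigma_y = E * elastic_strain = 195000 * 4.3e-03
sigma_y = 838.5 MPa


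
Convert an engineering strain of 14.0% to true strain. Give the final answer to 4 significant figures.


epsilon_true = ln(1 + epsilon_eng)
epsilon_true = ln(1 + 0.14)
epsilon_true = 0.131


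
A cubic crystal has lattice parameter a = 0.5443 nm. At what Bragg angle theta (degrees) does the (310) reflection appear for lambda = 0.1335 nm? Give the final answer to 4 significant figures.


d = a / sqrt(h^2+k^2+l^2)
d = 0.5443 / sqrt(10) = 0.172123 nm
lambda = 2*d*sin(theta)  =>  sin(theta) = lambda / (2*d)
sin(theta) = 0.1335 / (2 * 0.172123) = 0.387805
theta = 22.82 deg


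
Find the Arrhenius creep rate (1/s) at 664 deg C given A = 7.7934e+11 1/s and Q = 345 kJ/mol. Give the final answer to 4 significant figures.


rate = A * exp(-Q / (R*T))
T = 664 + 273.15 = 937.15 K
rate = 7.7934e+11 * exp(-345e3 / (8.314 * 937.15))
rate = 4.587e-08 1/s


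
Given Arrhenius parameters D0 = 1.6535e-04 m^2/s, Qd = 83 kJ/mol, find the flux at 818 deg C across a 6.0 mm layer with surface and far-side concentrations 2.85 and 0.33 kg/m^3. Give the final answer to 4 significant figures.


Step 1: D = D0 * exp(-Qd/(R*T))
T = 818 + 273.15 = 1091.15 K
D = 1.6535e-04 * exp(-83e3 / (8.314 * 1091.15)) = 1.75773e-08 m^2/s
Step 2: J = D * (C1 - C2) / dx
J = 1.75773e-08 * (2.85 - 0.33) / 6e-03
J = 7.382e-06 kg/(m^2*s)


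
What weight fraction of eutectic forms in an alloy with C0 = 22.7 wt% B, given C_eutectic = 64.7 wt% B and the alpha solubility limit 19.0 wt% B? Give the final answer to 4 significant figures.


f_primary = (C_e - C0) / (C_e - C_alpha_max)
f_primary = (64.7 - 22.7) / (64.7 - 19.0)
f_primary = 0.919037
f_eutectic = 1 - 0.919037 = 0.08096


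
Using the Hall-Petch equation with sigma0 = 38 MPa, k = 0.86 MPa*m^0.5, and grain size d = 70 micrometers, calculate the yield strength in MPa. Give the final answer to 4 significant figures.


sigma_y = sigma0 + k / sqrt(d)
d = 70 um = 7e-05 m
sigma_y = 38 + 0.86 / sqrt(7e-05)
sigma_y = 140.8 MPa


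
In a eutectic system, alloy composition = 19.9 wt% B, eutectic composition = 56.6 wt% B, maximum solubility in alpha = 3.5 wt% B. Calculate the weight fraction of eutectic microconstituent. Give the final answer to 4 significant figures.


f_primary = (C_e - C0) / (C_e - C_alpha_max)
f_primary = (56.6 - 19.9) / (56.6 - 3.5)
f_primary = 0.691149
f_eutectic = 1 - 0.691149 = 0.3089


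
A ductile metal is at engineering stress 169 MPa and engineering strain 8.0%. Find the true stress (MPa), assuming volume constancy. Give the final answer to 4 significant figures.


sigma_true = sigma_eng * (1 + epsilon_eng)
sigma_true = 169 * (1 + 0.08)
sigma_true = 182.5 MPa


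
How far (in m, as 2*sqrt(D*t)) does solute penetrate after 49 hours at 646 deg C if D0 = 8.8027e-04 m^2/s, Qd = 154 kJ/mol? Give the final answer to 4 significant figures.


Step 1: D = D0 * exp(-Qd/(R*T))
T = 919.15 K
D = 8.8027e-04 * exp(-154e3 / (8.314 * 919.15)) = 1.55808e-12 m^2/s
Step 2: L = 2*sqrt(D*t)
t = 49 h = 176400 s
L = 2*sqrt(1.55808e-12 * 176400) = 1.049e-03 m


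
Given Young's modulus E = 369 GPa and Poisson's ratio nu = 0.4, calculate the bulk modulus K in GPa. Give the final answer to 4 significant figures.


K = E / (3*(1-2*nu))
K = 369 / (3*(1-2*0.4))
K = 615 GPa


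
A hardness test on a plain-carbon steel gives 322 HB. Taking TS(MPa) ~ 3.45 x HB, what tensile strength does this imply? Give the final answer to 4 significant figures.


TS (MPa) = 3.45 * HB
TS = 3.45 * 322
TS = 1111 MPa


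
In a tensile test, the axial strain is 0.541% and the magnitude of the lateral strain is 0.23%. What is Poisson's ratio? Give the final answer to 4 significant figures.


nu = -epsilon_lat / epsilon_axial
Lateral strain is contraction (negative), so using magnitudes:
nu = 0.23 / 0.541
nu = 0.4251


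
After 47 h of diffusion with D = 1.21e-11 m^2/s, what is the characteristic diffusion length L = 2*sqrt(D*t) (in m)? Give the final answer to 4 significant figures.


t = 47 hr = 169200 s
Diffusion length = 2*sqrt(D*t)
= 2*sqrt(1.21e-11 * 169200)
= 2.862e-03 m


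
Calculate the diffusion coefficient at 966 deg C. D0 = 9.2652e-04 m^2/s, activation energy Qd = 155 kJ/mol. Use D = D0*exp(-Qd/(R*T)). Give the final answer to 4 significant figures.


D = D0 * exp(-Qd / (R*T))
T = 1239.15 K
D = 9.2652e-04 * exp(-155e3 / (8.314 * 1239.15))
D = 2.709e-10 m^2/s
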